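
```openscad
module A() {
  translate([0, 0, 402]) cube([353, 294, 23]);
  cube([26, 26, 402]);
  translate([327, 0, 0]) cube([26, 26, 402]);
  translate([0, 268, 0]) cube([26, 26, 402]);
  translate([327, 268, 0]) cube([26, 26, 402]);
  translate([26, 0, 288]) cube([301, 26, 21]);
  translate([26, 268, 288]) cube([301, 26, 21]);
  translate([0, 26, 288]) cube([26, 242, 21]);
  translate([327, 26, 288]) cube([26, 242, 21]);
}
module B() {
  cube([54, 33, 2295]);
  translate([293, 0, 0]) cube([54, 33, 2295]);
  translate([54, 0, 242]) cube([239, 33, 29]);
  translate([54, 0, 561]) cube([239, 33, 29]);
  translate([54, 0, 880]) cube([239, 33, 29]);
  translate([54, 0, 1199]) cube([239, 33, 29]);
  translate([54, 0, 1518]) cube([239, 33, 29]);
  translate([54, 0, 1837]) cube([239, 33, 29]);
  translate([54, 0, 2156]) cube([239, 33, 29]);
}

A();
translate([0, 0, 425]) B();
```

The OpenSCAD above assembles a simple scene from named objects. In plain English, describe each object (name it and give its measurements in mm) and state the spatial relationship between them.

A is a simple wooden stool: a rectangular seat 353 mm (x) by 294 mm (y), 23 mm thick, top face at z = 425 mm, on four square legs, each 26×26 mm in cross-section. The legs rest on z = 0, each flush with a corner of the seat. Four stretchers, 26 mm wide and 21 mm tall, connect adjacent legs with their undersides at z = 288 mm, each running between the inner faces of the legs it joins and aligned with the legs' outer faces on the other axis.

B is a wooden ladder with two side rails of 54×33 mm section and 2295 mm height, set 347 mm apart overall. Between them run 7 rectangular rungs (33 mm deep, 29 mm thick), front faces flush with the rails' −y face. The bottom of the first rung is 242 mm above the floor and each subsequent rung is 319 mm higher than the one below.

The ladder is on top of the stool.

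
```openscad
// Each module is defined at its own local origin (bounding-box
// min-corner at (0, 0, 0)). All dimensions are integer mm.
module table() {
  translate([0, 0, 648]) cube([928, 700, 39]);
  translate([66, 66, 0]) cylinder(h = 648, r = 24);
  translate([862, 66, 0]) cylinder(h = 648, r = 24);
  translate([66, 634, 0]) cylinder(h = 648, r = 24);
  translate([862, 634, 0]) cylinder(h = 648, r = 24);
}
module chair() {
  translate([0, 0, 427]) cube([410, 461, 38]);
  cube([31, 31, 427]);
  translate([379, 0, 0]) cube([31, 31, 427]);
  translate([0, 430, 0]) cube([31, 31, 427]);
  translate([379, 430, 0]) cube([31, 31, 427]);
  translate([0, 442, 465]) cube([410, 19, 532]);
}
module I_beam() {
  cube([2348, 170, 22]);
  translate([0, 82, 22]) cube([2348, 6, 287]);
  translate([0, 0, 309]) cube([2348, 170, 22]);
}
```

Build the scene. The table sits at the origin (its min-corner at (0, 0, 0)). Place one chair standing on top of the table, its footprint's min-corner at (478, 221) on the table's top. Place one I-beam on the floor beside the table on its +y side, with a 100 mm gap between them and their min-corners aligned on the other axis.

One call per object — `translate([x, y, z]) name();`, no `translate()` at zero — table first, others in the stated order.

table();
translate([478, 221, 687]) chair();
translate([0, 800, 0]) I_beam();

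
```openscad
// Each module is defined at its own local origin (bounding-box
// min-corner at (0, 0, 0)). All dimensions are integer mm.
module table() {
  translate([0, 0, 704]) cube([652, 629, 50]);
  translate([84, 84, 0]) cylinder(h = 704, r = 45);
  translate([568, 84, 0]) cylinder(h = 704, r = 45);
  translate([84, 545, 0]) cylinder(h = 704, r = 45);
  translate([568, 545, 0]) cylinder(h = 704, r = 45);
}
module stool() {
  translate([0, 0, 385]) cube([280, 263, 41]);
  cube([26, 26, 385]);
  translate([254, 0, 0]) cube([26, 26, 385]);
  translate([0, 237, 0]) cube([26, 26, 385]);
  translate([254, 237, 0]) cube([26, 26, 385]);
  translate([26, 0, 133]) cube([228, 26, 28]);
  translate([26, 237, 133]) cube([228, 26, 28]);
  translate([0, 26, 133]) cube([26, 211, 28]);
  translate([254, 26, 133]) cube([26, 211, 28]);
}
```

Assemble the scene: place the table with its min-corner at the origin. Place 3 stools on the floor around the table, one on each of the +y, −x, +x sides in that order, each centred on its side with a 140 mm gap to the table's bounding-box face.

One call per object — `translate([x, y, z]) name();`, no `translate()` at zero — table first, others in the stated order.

table();
translate([186, 769, 0]) stool();
translate([-420, 183, 0]) stool();
translate([792, 183, 0]) stool();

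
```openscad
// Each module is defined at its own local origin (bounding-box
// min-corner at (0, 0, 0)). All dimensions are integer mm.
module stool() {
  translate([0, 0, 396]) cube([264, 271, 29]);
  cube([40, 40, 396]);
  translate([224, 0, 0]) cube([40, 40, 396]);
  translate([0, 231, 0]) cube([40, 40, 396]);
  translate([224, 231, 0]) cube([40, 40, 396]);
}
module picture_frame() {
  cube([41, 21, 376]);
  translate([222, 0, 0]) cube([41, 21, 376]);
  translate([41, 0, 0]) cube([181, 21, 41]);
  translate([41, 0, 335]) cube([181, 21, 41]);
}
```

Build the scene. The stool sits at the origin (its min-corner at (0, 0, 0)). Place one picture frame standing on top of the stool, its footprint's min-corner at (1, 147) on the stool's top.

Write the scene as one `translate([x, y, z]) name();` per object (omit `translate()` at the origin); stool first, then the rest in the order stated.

stool();
translate([1, 147, 425]) picture_frame();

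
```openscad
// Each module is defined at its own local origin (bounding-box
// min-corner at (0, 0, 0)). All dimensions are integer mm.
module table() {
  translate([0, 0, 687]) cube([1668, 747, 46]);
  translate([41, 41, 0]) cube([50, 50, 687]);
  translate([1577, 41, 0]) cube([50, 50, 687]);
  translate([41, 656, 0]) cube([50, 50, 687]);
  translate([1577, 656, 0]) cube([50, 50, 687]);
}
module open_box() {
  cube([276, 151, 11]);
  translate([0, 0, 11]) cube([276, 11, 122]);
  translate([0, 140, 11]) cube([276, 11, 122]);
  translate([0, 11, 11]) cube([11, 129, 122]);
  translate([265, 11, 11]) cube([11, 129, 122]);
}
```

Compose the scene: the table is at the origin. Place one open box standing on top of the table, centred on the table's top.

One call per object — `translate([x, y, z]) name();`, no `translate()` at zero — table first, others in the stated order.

table();
translate([696, 298, 733]) open_box();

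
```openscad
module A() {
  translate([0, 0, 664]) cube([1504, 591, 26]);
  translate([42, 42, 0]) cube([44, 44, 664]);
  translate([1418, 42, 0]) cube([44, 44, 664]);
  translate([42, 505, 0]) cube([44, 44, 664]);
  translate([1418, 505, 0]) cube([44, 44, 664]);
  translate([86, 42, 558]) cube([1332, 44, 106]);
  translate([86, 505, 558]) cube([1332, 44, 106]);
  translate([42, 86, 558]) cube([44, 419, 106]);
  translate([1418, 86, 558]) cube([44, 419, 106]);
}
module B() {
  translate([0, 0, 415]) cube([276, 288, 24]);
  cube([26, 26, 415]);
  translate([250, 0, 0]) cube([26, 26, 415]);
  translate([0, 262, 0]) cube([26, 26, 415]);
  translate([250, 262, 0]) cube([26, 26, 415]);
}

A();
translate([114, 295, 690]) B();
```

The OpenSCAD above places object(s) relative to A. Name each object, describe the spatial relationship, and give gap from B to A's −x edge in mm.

The stool's min-x is at 114; the table's min-x is 0; gap = 114 mm.

A is a table. B is a stool. The stool is on top of the table. The gap from the stool to the table's −x edge is 114 mm.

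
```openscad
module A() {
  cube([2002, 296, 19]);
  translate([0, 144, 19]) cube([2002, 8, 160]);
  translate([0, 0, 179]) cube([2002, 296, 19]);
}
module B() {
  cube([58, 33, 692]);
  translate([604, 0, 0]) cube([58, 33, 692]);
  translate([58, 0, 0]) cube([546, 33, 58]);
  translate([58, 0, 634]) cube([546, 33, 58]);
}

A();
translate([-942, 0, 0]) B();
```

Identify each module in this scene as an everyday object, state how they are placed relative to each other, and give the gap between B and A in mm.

A is an I-beam. B is a picture frame. The picture frame is on the floor beside the I-beam on its −x side. The gap between the picture frame and the I-beam is 280 mm.

The picture frame's nearest face is 280 mm from the I-beam's −x face.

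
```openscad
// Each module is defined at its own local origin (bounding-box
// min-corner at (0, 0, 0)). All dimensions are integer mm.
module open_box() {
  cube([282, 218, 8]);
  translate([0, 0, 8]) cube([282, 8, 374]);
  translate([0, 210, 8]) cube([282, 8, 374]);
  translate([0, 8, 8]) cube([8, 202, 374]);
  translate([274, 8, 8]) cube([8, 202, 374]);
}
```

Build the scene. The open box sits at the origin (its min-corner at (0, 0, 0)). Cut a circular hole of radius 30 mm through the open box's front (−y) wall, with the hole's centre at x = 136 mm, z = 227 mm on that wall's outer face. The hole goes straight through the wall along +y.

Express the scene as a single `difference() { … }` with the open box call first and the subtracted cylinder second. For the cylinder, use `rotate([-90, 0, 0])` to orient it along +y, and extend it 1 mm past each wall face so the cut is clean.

difference() {
  open_box();
  translate([136, -1, 227]) rotate([-90, 0, 0]) cylinder(h = 10, r = 30);
}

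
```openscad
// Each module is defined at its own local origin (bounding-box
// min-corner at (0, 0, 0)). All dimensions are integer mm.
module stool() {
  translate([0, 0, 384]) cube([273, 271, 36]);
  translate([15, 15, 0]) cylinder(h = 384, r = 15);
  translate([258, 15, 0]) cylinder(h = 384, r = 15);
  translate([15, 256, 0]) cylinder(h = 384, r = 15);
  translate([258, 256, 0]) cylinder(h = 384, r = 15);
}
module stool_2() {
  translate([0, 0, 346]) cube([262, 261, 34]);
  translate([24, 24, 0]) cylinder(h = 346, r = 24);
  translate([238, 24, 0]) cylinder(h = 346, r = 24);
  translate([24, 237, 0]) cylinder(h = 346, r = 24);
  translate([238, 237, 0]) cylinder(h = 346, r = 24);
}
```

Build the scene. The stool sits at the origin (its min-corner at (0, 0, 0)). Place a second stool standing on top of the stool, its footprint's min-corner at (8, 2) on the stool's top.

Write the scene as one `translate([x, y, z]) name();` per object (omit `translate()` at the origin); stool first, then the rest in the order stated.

stool();
translate([8, 2, 420]) stool_2();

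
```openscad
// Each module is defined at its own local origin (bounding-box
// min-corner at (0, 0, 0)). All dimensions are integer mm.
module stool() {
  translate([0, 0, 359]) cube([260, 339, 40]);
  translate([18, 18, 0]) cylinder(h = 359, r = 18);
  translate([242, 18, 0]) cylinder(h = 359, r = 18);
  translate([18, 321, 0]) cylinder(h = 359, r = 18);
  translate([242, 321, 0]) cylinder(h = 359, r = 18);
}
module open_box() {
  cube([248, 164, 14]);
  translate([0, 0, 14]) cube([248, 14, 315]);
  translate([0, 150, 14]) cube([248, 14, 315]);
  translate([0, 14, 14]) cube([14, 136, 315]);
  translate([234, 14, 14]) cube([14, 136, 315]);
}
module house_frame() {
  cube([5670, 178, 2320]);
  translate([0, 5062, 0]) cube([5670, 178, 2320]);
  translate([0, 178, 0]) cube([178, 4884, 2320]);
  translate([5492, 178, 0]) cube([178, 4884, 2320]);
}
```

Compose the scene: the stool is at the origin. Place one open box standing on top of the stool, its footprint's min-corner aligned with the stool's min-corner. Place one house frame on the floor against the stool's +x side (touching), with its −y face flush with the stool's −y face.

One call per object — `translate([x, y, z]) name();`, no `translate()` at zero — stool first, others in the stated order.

stool();
translate([0, 0, 399]) open_box();
translate([260, 0, 0]) house_frame();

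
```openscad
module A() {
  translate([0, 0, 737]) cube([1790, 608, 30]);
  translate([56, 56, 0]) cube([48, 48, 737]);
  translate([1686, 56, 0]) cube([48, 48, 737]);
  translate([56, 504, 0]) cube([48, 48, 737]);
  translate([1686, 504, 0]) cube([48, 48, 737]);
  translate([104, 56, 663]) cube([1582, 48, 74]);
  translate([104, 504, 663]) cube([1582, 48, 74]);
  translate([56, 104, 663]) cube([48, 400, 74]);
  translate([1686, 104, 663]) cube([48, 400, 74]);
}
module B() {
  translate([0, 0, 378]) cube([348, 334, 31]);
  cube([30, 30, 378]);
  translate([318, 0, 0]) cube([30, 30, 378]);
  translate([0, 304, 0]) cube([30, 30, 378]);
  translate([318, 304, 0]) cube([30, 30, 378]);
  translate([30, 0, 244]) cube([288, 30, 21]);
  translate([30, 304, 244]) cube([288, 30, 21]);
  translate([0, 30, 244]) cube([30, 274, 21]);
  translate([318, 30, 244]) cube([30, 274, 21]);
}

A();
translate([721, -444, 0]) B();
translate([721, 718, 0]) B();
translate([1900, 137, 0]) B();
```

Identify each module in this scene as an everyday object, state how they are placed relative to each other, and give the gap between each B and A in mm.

A is a table. B is a stool. Three stools sit around the table at the −y, +y, +x sides. The gap between each stool and the table is 110 mm.

Each stool's nearest face is 110 mm from the table's bounding box.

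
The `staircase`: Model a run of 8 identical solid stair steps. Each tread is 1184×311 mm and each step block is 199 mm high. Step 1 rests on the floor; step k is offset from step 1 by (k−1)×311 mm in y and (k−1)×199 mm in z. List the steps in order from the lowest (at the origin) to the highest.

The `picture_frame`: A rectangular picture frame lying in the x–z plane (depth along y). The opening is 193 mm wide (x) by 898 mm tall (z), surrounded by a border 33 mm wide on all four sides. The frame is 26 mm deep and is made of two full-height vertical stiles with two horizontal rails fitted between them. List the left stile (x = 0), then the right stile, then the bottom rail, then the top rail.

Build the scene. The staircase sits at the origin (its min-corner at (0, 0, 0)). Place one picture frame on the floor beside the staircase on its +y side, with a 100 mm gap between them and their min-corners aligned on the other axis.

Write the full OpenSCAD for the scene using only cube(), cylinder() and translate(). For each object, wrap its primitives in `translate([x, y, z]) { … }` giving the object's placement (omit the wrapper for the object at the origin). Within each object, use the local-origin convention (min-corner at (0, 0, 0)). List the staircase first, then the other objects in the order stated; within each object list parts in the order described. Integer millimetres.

cube([1184, 311, 199]);
translate([0, 311, 199]) cube([1184, 311, 199]);
translate([0, 622, 398]) cube([1184, 311, 199]);
translate([0, 933, 597]) cube([1184, 311, 199]);
translate([0, 1244, 796]) cube([1184, 311, 199]);
translate([0, 1555, 995]) cube([1184, 311, 199]);
translate([0, 1866, 1194]) cube([1184, 311, 199]);
translate([0, 2177, 1393]) cube([1184, 311, 199]);
translate([0, 2588, 0]) {
  cube([33, 26, 964]);
  translate([226, 0, 0]) cube([33, 26, 964]);
  translate([33, 0, 0]) cube([193, 26, 33]);
  translate([33, 0, 931]) cube([193, 26, 33]);
}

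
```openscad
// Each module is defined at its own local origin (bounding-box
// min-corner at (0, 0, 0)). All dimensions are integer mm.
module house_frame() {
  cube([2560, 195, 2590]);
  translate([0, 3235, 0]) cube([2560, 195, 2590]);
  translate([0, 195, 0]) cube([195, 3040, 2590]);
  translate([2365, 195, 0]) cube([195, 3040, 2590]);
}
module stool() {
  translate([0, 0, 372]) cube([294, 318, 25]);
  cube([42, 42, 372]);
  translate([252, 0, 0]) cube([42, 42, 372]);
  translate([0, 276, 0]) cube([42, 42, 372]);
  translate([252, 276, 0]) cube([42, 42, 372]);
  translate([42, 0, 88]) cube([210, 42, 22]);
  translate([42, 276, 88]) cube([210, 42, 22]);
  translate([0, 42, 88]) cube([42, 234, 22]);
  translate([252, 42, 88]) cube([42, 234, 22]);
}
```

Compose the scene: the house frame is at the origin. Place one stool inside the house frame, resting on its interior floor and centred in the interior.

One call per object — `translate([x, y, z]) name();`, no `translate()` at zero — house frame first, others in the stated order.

house_frame();
translate([1133, 1556, 0]) stool();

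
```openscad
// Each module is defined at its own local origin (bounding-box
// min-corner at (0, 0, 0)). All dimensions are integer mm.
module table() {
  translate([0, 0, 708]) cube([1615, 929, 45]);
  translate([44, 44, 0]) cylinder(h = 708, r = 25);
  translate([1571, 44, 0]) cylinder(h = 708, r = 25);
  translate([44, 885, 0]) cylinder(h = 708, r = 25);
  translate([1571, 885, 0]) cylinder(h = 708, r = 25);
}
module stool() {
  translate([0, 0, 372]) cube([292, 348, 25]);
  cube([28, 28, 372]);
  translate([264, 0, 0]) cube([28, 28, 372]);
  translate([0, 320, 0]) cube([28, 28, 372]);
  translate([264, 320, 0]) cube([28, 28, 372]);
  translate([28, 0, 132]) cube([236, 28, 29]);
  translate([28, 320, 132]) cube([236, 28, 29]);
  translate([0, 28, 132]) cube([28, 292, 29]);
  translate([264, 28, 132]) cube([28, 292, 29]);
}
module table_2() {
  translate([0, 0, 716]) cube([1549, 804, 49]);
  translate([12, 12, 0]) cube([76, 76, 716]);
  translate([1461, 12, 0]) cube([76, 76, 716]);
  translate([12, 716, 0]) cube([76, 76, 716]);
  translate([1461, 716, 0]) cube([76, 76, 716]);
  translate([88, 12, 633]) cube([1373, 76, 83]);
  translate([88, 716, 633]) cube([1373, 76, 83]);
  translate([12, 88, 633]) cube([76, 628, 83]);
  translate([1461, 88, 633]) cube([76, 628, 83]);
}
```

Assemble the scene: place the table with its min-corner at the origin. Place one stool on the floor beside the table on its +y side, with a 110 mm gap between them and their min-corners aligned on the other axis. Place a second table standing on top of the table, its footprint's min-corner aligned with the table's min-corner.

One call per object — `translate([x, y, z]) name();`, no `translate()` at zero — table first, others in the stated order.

table();
translate([0, 1039, 0]) stool();
translate([0, 0, 753]) table_2();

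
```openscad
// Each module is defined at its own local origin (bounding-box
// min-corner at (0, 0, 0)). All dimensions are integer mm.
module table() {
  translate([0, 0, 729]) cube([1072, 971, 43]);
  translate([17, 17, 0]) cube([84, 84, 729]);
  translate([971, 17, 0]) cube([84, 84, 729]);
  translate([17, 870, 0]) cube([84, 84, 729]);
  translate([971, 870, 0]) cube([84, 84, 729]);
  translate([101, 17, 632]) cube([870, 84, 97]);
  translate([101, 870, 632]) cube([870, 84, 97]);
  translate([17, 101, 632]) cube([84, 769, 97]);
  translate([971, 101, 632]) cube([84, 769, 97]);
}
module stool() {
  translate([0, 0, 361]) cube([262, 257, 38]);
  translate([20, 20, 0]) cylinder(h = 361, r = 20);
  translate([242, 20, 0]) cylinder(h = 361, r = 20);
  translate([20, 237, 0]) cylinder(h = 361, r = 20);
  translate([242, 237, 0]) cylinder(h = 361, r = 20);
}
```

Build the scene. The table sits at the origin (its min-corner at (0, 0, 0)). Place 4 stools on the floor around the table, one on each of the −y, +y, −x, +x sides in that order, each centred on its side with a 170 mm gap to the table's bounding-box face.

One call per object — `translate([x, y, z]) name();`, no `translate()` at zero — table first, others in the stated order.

table();
translate([405, -427, 0]) stool();
translate([405, 1141, 0]) stool();
translate([-432, 357, 0]) stool();
translate([1242, 357, 0]) stool();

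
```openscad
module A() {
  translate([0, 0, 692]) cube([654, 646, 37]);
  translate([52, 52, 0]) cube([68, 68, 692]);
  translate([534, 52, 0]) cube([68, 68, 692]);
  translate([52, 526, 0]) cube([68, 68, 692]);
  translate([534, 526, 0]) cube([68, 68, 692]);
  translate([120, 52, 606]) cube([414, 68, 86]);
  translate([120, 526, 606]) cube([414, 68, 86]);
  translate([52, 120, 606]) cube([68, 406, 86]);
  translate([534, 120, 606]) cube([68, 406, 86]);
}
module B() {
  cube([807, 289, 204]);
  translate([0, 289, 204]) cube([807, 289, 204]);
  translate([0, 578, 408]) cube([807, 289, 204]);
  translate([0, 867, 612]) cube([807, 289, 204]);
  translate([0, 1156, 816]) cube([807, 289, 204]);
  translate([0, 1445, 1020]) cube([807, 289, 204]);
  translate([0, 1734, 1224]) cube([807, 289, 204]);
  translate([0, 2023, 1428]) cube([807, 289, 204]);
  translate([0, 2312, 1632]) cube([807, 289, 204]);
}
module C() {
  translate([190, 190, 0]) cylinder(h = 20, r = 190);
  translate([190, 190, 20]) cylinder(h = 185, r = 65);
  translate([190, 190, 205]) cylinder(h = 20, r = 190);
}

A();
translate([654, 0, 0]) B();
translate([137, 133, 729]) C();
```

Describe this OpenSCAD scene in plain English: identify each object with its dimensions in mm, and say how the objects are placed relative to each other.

A is a table: top 654 mm (x) × 646 mm (y), 37 mm thick, upper face at z = 729 mm, on four 68×68 mm square legs, each inset 52 mm from the nearest pair of top edges, running from z = 0 to the bottom of the top. Four apron rails, 68 mm thick and 86 mm tall, run between adjacent legs with their top edges flush with the underside of the top and their outer faces flush with the legs' outer faces.

B is a straight staircase of 9 solid steps. Each step is 807 mm wide (x), 289 mm deep (y, the going) and 204 mm tall (the rise). The first step rests on the floor; each subsequent step sits one going further in +y and one rise higher in +z, directly behind and above the previous step with no overlap.

C is a spool: two coaxial disc flanges of radius 190 mm and thickness 20 mm, joined by a core cylinder of radius 65 mm and height 185 mm. The lower flange rests on z = 0 and the three cylinders share a vertical axis.

The staircase is against the table's +x side, with their −y faces flush. The spool is on top of the table, centred.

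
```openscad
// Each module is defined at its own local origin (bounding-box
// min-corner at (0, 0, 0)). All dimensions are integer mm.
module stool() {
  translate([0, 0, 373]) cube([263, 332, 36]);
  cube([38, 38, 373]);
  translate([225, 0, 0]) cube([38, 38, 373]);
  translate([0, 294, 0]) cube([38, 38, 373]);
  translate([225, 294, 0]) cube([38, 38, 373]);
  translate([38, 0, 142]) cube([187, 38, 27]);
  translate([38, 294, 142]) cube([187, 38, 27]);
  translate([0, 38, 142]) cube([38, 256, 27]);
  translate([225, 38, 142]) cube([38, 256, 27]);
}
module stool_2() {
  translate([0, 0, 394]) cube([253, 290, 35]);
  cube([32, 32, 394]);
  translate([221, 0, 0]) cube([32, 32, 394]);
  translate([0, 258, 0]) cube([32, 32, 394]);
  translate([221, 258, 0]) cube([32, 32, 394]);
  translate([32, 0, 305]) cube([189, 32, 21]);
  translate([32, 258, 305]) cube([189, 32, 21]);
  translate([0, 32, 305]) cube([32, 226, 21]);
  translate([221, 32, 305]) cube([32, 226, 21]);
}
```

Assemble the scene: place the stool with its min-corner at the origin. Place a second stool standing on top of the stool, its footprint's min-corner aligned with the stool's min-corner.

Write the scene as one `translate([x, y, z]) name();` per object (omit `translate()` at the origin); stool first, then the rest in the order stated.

stool();
translate([0, 0, 409]) stool_2();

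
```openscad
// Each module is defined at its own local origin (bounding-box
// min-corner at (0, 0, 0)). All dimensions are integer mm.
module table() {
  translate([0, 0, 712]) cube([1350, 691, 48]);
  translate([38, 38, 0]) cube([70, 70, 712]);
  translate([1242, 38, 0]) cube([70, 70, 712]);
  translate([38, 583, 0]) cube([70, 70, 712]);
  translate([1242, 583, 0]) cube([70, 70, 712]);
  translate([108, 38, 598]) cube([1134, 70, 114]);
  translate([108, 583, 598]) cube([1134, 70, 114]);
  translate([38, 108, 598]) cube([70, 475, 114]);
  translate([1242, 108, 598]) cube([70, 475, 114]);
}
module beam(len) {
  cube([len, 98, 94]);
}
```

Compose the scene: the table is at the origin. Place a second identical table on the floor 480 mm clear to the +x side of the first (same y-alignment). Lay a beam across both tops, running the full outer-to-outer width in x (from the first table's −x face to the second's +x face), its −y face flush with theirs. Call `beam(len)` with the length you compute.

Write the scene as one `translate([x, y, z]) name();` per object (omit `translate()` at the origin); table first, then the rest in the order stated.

table();
translate([1830, 0, 0]) table();
translate([0, 0, 760]) beam(3180);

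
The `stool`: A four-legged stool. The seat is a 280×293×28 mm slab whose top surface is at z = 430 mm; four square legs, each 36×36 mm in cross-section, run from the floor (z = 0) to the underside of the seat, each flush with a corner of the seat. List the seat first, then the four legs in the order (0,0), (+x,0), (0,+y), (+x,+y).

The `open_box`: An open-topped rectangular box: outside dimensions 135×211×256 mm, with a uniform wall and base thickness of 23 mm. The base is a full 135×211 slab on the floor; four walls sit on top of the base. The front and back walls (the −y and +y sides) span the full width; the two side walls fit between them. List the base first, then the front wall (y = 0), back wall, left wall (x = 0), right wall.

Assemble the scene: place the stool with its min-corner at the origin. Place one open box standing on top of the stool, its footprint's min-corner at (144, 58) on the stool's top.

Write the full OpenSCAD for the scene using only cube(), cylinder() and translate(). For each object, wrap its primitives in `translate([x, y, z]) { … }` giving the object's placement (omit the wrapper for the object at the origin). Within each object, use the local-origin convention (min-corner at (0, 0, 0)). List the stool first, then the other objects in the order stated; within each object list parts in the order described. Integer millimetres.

translate([0, 0, 402]) cube([280, 293, 28]);
cube([36, 36, 402]);
translate([244, 0, 0]) cube([36, 36, 402]);
translate([0, 257, 0]) cube([36, 36, 402]);
translate([244, 257, 0]) cube([36, 36, 402]);
translate([144, 58, 430]) {
  cube([135, 211, 23]);
  translate([0, 0, 23]) cube([135, 23, 233]);
  translate([0, 188, 23]) cube([135, 23, 233]);
  translate([0, 23, 23]) cube([23, 165, 233]);
  translate([112, 23, 23]) cube([23, 165, 233]);
}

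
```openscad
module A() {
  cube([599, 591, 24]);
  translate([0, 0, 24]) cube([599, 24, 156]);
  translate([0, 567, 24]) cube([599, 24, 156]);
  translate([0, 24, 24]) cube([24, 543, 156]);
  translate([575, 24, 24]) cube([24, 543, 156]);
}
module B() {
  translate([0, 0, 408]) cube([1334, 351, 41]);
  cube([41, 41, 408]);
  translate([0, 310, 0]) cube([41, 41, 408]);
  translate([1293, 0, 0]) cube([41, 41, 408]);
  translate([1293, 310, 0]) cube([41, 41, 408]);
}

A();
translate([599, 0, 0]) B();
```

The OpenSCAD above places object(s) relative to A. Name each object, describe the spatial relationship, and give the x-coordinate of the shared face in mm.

The open box's +x face and the bench's −x face are both at x = 599 mm.

A is an open box. B is a bench. The bench is against the open box's +x side, with their −y faces flush. The x-coordinate of the shared face is 599 mm.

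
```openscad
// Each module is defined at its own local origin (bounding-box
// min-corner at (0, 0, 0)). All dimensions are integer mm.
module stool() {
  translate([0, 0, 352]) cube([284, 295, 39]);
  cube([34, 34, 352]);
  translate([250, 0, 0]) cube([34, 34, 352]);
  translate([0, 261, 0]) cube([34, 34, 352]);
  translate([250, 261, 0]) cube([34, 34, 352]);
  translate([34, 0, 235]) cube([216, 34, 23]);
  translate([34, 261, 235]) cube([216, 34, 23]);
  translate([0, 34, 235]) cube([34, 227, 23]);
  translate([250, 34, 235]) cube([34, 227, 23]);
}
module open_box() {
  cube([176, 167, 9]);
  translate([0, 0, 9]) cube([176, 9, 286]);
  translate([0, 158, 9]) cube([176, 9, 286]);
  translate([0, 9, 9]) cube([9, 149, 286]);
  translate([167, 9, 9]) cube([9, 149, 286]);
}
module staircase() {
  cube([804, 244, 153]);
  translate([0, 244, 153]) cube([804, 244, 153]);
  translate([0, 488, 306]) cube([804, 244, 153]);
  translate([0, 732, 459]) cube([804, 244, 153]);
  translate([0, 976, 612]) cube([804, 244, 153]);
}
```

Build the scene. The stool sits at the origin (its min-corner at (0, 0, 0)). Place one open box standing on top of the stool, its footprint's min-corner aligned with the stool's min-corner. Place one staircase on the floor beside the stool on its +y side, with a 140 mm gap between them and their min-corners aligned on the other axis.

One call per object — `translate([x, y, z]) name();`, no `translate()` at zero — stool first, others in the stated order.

stool();
translate([0, 0, 391]) open_box();
translate([0, 435, 0]) staircase();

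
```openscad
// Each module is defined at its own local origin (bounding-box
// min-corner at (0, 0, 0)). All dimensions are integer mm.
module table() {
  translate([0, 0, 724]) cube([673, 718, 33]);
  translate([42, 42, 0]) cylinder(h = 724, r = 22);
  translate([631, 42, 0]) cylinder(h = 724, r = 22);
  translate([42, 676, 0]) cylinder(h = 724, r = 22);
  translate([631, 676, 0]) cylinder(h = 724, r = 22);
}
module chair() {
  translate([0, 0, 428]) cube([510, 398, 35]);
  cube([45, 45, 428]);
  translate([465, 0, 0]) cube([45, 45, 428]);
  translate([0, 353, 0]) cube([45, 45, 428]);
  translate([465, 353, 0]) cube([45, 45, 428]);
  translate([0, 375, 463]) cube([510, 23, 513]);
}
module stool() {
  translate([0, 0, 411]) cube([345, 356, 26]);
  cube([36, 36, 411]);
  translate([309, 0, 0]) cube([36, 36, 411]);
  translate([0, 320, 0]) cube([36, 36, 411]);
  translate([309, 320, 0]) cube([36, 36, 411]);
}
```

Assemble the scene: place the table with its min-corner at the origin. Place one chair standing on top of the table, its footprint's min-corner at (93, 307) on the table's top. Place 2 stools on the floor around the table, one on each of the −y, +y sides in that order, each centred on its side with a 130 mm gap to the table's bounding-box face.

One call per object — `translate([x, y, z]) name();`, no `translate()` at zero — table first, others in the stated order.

table();
translate([93, 307, 757]) chair();
translate([164, -486, 0]) stool();
translate([164, 848, 0]) stool();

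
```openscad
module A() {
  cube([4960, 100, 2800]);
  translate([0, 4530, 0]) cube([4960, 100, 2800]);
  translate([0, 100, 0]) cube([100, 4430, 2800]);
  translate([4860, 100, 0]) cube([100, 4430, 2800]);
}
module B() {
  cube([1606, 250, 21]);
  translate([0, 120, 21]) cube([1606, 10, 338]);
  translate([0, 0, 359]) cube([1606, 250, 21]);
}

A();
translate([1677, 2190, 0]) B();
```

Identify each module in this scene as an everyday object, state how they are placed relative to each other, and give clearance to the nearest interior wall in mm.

Clearances: x = 1577, y = 2090; minimum 1577 mm.

A is a house frame. B is an I-beam. The I-beam sits inside the house frame, centred. The clearance to the nearest interior wall is 1577 mm.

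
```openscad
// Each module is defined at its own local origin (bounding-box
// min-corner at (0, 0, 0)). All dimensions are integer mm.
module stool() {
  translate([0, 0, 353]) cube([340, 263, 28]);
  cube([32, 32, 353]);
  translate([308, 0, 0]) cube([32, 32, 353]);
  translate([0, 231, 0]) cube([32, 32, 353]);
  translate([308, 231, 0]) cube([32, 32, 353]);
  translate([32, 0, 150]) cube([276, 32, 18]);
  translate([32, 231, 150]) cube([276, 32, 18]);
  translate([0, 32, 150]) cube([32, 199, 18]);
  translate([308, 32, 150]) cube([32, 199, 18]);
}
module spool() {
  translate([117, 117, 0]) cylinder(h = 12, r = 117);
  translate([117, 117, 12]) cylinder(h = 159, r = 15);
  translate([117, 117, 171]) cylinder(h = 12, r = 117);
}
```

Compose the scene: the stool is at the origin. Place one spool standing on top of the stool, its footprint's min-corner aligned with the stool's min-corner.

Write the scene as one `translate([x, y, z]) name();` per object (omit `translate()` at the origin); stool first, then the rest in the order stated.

stool();
translate([0, 0, 381]) spool();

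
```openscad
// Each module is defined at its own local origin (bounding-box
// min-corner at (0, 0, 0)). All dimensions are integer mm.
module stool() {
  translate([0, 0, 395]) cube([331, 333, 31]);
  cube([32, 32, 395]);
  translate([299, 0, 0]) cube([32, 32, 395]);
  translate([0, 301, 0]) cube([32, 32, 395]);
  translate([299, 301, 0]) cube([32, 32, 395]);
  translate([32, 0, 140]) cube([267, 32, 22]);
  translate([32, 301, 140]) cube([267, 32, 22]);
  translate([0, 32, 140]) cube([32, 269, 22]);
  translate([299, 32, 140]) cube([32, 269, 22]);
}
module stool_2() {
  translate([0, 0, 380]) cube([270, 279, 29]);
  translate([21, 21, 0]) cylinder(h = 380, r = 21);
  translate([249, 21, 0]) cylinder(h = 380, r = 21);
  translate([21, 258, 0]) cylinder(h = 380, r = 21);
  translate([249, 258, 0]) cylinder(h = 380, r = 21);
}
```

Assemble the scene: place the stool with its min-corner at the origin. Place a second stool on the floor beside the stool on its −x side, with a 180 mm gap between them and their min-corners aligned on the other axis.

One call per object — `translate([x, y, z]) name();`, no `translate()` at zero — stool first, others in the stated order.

stool();
translate([-450, 0, 0]) stool_2();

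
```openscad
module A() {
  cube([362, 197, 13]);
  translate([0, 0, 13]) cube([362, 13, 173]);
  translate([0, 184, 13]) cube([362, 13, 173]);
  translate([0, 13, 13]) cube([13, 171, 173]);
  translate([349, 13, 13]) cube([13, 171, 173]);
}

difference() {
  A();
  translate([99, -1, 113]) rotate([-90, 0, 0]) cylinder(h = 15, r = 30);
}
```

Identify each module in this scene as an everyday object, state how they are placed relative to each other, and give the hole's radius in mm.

The subtracted cylinder has r = 30 mm.

A is an open box. The open box has a circular hole through its front wall. The hole's radius is 30 mm.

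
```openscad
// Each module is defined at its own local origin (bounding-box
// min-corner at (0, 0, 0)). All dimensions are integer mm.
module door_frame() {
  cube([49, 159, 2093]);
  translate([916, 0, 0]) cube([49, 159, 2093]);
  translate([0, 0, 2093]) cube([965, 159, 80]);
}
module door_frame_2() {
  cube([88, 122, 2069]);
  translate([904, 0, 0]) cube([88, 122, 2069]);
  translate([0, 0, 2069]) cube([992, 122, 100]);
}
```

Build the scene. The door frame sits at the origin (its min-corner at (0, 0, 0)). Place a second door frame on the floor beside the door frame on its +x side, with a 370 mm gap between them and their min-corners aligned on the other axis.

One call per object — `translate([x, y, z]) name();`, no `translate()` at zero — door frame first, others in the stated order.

door_frame();
translate([1335, 0, 0]) door_frame_2();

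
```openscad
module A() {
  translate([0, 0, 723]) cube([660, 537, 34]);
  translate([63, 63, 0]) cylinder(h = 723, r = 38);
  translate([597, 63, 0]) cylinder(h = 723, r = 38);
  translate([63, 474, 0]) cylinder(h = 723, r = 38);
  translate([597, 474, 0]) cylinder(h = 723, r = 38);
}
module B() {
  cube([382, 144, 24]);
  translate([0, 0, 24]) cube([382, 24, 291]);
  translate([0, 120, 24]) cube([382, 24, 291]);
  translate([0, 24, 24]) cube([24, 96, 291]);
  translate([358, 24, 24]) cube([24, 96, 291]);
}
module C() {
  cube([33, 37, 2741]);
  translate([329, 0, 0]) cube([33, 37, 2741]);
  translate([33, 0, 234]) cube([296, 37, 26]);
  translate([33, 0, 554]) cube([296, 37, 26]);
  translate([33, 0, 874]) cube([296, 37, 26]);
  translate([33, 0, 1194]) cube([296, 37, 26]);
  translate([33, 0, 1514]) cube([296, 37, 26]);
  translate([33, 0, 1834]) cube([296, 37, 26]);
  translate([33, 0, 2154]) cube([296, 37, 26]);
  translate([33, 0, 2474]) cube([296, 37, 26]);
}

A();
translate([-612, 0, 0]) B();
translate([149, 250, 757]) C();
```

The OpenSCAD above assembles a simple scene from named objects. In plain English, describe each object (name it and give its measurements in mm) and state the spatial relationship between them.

A is a table: top 660 mm (x) × 537 mm (y), 34 mm thick, upper face at z = 757 mm, on four round legs of 76 mm diameter, each leg's bounding box inset 25 mm from the nearest pair of top edges, running from z = 0 to the bottom of the top.

B is an open-topped rectangular box: outside dimensions 382×144×315 mm, with a uniform wall and base thickness of 24 mm. The base is a full 382×144 slab on the floor; four walls sit on top of the base. The front and back walls (the −y and +y sides) span the full width; the two side walls fit between them.

C is a wooden ladder with two side rails of 33×37 mm section and 2741 mm height, set 362 mm apart overall. Between them run 8 rectangular rungs (37 mm deep, 26 mm thick), front faces flush with the rails' −y face. The bottom of the first rung is 234 mm above the floor and each subsequent rung is 320 mm higher than the one below.

The open box is on the floor beside the table on its −x side. The ladder is on top of the table, centred.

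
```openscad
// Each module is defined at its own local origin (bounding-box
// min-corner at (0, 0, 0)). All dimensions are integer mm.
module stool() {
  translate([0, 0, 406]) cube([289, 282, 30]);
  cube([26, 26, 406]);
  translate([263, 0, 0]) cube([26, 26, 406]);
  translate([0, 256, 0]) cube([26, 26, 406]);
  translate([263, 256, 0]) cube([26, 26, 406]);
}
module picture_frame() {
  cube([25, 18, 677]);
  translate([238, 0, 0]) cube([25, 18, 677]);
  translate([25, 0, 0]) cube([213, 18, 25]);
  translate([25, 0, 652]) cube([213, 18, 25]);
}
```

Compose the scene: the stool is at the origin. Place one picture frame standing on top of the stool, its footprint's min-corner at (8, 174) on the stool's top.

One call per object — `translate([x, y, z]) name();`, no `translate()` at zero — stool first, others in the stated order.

stool();
translate([8, 174, 436]) picture_frame();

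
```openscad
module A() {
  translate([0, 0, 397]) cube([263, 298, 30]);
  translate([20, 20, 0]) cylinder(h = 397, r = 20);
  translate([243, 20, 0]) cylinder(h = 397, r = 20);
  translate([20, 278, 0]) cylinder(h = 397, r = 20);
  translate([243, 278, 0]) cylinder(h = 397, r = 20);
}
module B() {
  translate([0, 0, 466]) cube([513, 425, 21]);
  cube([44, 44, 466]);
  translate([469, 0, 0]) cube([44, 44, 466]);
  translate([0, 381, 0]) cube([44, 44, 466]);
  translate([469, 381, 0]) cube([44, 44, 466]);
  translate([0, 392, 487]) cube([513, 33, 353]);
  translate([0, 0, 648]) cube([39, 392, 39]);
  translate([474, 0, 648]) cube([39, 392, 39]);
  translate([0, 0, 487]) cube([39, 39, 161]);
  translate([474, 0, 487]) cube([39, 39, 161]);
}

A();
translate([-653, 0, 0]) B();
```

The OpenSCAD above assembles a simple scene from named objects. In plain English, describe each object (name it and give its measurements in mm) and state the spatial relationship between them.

A is a four-legged stool. The seat is 263×298 mm, 30 mm thick, top at z = 427 mm. It stands on four round legs, each 40 mm in diameter, from z = 0 to the seat underside, each leg's axis is inset half a diameter from the nearest pair of seat edges (so the leg's bounding box is flush with the corner).

B is a chair: 513×425 mm seat, 21 mm thick, top at z = 487 mm, on four 44 mm square corner legs flush with the seat edges. A 33 mm thick backrest slab spans the full seat width, extending 353 mm above the seat top, its back face flush with the seat's +y edge. Two armrests of 39×39 mm section run along each side from the seat's front edge to the front of the backrest, top faces 200 mm above the seat top and outer faces flush with the seat's x-edges; a 39×39 mm post under the front of each armrest stands on the seat at the front corner.

The chair is on the floor beside the stool on its −x side.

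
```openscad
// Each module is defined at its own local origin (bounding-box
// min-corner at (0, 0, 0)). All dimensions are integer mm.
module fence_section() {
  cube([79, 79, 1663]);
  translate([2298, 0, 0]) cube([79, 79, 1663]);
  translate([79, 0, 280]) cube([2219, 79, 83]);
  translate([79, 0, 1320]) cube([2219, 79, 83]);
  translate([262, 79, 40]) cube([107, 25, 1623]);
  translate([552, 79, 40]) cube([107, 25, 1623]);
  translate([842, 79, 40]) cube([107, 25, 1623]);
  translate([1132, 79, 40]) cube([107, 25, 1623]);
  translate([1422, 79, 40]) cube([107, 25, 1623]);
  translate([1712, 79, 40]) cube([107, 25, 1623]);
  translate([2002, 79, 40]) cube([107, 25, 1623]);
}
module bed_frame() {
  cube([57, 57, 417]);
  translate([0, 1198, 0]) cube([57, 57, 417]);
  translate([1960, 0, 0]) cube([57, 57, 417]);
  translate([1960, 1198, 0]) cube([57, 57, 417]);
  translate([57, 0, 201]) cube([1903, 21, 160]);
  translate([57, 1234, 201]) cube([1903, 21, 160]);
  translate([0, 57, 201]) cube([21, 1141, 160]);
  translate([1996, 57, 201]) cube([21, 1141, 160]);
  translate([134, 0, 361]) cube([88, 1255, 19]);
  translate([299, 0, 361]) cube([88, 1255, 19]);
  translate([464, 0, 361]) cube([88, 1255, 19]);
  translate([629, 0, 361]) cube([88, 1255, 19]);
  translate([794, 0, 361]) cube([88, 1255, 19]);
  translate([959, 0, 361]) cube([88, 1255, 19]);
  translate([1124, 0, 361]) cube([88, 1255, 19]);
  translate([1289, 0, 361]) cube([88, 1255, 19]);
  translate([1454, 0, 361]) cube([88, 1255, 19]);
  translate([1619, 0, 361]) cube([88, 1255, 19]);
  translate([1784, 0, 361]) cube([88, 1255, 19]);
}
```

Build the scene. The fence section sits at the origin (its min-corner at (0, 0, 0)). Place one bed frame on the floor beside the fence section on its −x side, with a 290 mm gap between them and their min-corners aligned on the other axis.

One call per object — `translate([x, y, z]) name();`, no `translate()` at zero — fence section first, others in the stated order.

fence_section();
translate([-2307, 0, 0]) bed_frame();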